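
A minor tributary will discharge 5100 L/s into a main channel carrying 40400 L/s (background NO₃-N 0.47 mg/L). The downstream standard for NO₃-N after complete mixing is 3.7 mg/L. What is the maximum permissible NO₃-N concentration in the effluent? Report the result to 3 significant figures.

At the limit, (Qr·Cr + Qe·Cₑ)/(Qr + Qe) = 3.7:
Cₑ = (45500·3.7 − 40400·0.4700) / 5100 = 29.29 mg/L.

29.3 mg/L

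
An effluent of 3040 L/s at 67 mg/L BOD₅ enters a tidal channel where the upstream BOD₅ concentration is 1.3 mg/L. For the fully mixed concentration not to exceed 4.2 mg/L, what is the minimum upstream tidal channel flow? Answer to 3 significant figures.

65800 L/s

Set C_mix = 4.2: (Q·1.300 + 3040·67.00) / (Q + 3040) = 4.2
→ Q = 3040·(67.00 − 4.2)/(4.2 − 1.300) = 65830 L/s.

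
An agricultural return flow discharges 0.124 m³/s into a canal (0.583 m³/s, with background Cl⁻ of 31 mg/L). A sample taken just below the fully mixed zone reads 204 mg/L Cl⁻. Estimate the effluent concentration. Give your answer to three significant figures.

1020 mg/L

Mass balance: 0.5830·31.00 + 0.1240·Cₑ = 0.7070·204.0
→ Cₑ = (0.7070·204.0 − 0.5830·31.00) / 0.1240 = 1017 mg/L.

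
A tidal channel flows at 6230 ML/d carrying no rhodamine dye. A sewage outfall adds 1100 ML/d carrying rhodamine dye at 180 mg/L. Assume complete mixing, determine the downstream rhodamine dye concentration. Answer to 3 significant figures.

After mixing, C = (6230·0 + 1100·180.0) / 7330 = 198000/7330 = 27.01 mg/L.

27.0 mg/L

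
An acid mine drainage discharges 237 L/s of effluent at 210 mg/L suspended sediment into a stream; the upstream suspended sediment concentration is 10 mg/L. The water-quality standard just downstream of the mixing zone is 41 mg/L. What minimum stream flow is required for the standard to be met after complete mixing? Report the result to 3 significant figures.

Set C_mix = 41: (Q·10.00 + 237.0·210.0) / (Q + 237.0) = 41
→ Q = 237.0·(210.0 − 41)/(41 − 10.00) = 1292 L/s.

1290 L/s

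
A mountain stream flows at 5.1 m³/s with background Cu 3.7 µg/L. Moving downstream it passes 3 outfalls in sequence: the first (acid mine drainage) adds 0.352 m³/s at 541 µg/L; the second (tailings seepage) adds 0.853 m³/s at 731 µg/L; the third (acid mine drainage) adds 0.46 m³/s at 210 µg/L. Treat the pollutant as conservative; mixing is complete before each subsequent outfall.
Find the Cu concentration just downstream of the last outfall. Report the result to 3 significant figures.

137 µg/L

After outfall 1: Q = 5.100 + 0.3520 = 5.452 m³/s; C = (5.100·3.700 + 0.3520·541.0)/5.452 = 38.39 µg/L.
After outfall 2: Q = 5.452 + 0.8530 = 6.305 m³/s; C = (5.452·38.39 + 0.8530·731.0)/6.305 = 132.1 µg/L.
After outfall 3: Q = 6.305 + 0.4600 = 6.765 m³/s; C = (6.305·132.1 + 0.4600·210.0)/6.765 = 137.4 µg/L.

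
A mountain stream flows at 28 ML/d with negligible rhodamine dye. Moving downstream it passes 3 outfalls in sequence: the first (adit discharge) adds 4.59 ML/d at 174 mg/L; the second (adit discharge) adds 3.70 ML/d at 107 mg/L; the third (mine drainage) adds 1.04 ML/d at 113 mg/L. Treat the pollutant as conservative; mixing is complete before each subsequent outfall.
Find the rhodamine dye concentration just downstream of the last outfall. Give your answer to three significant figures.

After outfall 1: Q = 28.00 + 4.590 = 32.59 ML/d; C = (28.00·0 + 4.590·174.0)/32.59 = 24.51 mg/L.
After outfall 2: Q = 32.59 + 3.700 = 36.29 ML/d; C = (32.59·24.51 + 3.700·107.0)/36.29 = 32.92 mg/L.
After outfall 3: Q = 36.29 + 1.040 = 37.33 ML/d; C = (36.29·32.92 + 1.040·113.0)/37.33 = 35.15 mg/L.

35.1 mg/L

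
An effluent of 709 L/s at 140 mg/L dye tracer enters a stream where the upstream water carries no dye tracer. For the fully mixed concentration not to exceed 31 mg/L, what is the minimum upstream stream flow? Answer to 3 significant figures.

2490 L/s

Set C_mix = 31: (Q·0 + 709.0·140.0) / (Q + 709.0) = 31
→ Q = 709.0·(140.0 − 31)/(31 − 0) = 2493 L/s.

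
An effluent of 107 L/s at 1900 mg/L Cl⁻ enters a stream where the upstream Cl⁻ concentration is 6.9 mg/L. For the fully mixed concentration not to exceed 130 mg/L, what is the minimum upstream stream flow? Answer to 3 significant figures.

1540 L/s

Set C_mix = 130: (Q·6.900 + 107.0·1900) / (Q + 107.0) = 130
→ Q = 107.0·(1900 − 130)/(130 − 6.900) = 1539 L/s.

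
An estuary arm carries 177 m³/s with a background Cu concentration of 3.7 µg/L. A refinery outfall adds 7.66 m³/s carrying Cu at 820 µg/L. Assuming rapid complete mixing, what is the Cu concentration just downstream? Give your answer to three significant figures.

37.6 µg/L

Flow-weighted average: C = (177.0·3.700 + 7.660·820.0) / 184.7 = 6936/184.7 = 37.56 µg/L.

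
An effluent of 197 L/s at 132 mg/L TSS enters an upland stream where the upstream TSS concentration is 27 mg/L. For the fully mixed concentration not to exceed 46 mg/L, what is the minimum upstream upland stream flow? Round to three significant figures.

892 L/s

Set C_mix = 46: (Q·27.00 + 197.0·132.0) / (Q + 197.0) = 46
→ Q = 197.0·(132.0 − 46)/(46 − 27.00) = 891.7 L/s.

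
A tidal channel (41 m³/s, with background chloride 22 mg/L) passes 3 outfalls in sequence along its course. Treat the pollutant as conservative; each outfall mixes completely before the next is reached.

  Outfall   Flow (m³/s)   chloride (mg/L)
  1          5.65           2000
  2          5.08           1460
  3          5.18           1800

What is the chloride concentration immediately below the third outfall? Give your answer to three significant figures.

509 mg/L

Outfall 1: combined Q = 46.65 m³/s; C = (41.00·22.00 + 5.650·2000)/46.65 = 261.6 mg/L.
Outfall 2: combined Q = 51.73 m³/s; C = (46.65·261.6 + 5.080·1460)/51.73 = 379.3 mg/L.
Outfall 3: combined Q = 56.91 m³/s; C = (51.73·379.3 + 5.180·1800)/56.91 = 508.6 mg/L.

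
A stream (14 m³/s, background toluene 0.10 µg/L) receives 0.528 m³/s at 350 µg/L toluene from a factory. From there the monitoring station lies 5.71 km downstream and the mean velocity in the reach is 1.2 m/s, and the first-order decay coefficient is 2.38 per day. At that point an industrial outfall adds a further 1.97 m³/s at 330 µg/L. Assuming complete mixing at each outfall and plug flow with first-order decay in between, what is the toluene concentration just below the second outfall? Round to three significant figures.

Mass balance: C = (14.00·0.1000 + 0.5280·350.0) / 14.53 = 186.2/14.53 = 12.82 µg/L; combined flow 14.53 m³/s.
Travel time t = 5.71·1000 / 1.2 = 4758 s = 1.322 h.
Decay over the reach: 12.82·exp(−kt) = 12.82·0.8772 = 11.24 µg/L.
Second outfall: C = (14.53·11.24 + 1.970·330.0)/16.50 = 49.30 µg/L.

49.3 µg/L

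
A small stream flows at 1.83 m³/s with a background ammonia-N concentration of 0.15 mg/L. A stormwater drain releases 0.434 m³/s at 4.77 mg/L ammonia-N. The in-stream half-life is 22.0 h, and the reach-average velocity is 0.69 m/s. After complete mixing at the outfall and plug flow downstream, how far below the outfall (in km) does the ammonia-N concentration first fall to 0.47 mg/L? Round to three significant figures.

62.3 km

Conservation of mass: C = (1.830·0.1500 + 0.4340·4.770) / 2.264 = 2.345/2.264 = 1.036 mg/L.
Half-life 22.0 h → k = ln 2 / 22.0 = 0.03151 h⁻¹ = 0.7562 d⁻¹.
Set 1.036·exp(−k·t) = 0.47 → t = ln(1.036/0.47)/k = 90270 s = 25.08 h.
Distance = v·t = 0.69·90270 = 62290 m = 62.29 km.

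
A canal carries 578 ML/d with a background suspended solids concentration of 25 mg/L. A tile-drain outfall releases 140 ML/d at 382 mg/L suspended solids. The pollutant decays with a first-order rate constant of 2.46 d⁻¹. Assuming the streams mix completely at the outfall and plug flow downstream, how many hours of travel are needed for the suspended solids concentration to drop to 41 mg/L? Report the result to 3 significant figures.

8.16 h

Mixed concentration C = ΣQC/ΣQ = (578.0·25.00 + 140.0·382.0) / 718.0 = 67930/718.0 = 94.61 mg/L.
94.61·exp(−k·t) = 41 → t = ln(94.61/41)/k = 29370 s = 8.158 h.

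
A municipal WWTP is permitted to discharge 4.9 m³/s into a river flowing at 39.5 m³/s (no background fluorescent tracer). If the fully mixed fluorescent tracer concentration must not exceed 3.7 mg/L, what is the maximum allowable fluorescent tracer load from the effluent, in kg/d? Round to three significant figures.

14200 kg/d

Mass balance at the limit: 39.50·0 + 4.900·Cₑ = 44.40·3.7 → Cₑ = 33.53 mg/L.
Load = 4.900 m³/s × 33.53 g/m³ × 86 400 s/d = 14190 kg/d.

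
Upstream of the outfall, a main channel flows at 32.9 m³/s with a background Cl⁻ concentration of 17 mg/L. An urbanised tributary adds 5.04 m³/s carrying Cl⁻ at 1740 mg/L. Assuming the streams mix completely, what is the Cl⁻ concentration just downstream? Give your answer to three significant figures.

After mixing, C = (32.90·17.00 + 5.040·1740) / 37.94 = 9329/37.94 = 245.9 mg/L.

246 mg/L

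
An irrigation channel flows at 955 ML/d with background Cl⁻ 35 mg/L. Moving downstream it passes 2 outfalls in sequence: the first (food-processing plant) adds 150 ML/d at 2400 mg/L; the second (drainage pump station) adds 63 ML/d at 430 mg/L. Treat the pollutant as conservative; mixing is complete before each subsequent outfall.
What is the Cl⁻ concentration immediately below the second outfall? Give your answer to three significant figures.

After outfall 1: Q = 955.0 + 150.0 = 1105 ML/d; C = (955.0·35.00 + 150.0·2400)/1105 = 356.0 mg/L.
After outfall 2: Q = 1105 + 63.00 = 1168 ML/d; C = (1105·356.0 + 63.00·430.0)/1168 = 360.0 mg/L.

360 mg/L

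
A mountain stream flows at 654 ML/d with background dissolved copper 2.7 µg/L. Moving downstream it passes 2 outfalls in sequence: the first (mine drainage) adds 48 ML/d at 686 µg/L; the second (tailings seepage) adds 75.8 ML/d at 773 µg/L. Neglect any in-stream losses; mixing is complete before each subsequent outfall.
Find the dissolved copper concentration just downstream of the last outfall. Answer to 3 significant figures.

Below outfall 1: Q → 702.0 ML/d, C = (654.0·2.700 + 48.00·686.0)/702.0 = 49.42 µg/L.
Below outfall 2: Q → 777.8 ML/d, C = (702.0·49.42 + 75.80·773.0)/777.8 = 119.9 µg/L.

120 µg/L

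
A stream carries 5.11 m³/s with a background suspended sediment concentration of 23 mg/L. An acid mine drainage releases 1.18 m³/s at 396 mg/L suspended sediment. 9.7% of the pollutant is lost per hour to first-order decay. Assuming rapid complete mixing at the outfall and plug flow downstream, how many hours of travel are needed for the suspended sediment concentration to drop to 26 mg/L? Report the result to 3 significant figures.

Flow-weighted average: C = (5.110·23.00 + 1.180·396.0) / 6.290 = 584.8/6.290 = 92.97 mg/L.
9.7%/h lost → k = −ln(1 − 0.097) = 0.1020 h⁻¹.
92.97·exp(−k·t) = 26 → t = ln(92.97/26)/k = 44960 s = 12.49 h.

12.5 h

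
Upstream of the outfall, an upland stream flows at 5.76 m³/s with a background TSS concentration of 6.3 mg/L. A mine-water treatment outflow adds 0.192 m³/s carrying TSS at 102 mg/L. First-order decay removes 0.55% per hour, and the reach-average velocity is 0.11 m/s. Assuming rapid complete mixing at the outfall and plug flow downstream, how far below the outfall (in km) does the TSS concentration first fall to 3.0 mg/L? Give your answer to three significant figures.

81.9 km

Conservation of mass: C = (5.760·6.300 + 0.1920·102.0) / 5.952 = 55.87/5.952 = 9.387 mg/L.
0.55%/h lost → k = −ln(1 − 0.0055) = 0.005515 h⁻¹.
Set 9.387·exp(−k·t) = 3.0 → t = ln(9.387/3.0)/k = 744600 s = 206.8 h.
Distance = v·t = 0.11·744600 = 81910 m = 81.91 km.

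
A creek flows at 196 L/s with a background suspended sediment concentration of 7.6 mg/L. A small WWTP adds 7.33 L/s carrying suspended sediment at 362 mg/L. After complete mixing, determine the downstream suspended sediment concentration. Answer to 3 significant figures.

20.4 mg/L

After mixing, C = (196.0·7.600 + 7.330·362.0) / 203.3 = 4143/203.3 = 20.38 mg/L.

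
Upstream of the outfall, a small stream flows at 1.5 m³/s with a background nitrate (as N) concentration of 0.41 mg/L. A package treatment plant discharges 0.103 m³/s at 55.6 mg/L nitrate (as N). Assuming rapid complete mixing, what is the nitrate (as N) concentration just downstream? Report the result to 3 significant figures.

3.96 mg/L

Mixed concentration C = ΣQC/ΣQ = (1.500·0.4100 + 0.1030·55.60) / 1.603 = 6.342/1.603 = 3.956 mg/L.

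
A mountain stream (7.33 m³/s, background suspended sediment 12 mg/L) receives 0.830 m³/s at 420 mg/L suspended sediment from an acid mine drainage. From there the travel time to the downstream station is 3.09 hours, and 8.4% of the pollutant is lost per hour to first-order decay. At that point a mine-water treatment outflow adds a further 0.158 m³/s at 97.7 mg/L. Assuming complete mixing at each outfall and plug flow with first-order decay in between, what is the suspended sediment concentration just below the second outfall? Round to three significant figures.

Flow-weighted average: C = (7.330·12.00 + 0.8300·420.0) / 8.160 = 436.6/8.160 = 53.50 mg/L; combined flow 8.160 m³/s.
8.4%/h lost → k = −ln(1 − 0.084) = 0.08774 h⁻¹.
After decay, C = 53.50 × e^(−kt) = 53.50 × 0.7625 = 40.80 mg/L.
At the second outfall, C = (8.160·40.80 + 0.1580·97.70) / (8.160 + 0.1580) = 41.88 mg/L.

41.9 mg/L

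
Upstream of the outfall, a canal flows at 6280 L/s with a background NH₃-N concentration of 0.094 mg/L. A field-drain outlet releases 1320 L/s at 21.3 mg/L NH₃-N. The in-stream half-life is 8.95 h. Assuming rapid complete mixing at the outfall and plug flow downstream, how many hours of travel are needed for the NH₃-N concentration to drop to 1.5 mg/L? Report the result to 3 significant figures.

11.9 h

Flow-weighted average: C = (6280·0.09400 + 1320·21.30) / 7600 = 28710/7600 = 3.777 mg/L.
Half-life 8.95 h → k = ln 2 / 8.95 = 0.07745 h⁻¹ = 1.859 d⁻¹.
3.777·exp(−k·t) = 1.5 → t = ln(3.777/1.5)/k = 42930 s = 11.92 h.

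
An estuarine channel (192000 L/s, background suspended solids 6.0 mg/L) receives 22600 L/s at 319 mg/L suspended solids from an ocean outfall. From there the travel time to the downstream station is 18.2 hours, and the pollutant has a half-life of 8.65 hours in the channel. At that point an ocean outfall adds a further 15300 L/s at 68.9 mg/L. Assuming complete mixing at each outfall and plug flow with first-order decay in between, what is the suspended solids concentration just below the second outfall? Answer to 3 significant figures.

Conservation of mass: C = (192000·6.000 + 22600·319.0) / 214600 = 8361000/214600 = 38.96 mg/L; combined flow 214600 L/s.
Half-life 8.65 h → k = ln 2 / 8.65 = 0.08013 h⁻¹ = 1.923 d⁻¹.
After decay, C = 38.96 × e^(−kt) = 38.96 × 0.2326 = 9.063 mg/L.
At the second outfall, C = (214600·9.063 + 15300·68.90) / (214600 + 15300) = 13.05 mg/L.

13.0 mg/L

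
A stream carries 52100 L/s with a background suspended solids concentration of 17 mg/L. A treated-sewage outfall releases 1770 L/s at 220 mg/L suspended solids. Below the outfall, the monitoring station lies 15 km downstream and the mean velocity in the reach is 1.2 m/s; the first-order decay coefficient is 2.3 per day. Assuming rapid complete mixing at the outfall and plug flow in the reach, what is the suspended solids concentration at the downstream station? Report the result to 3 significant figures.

17.0 mg/L

After mixing, C = (52100·17.00 + 1770·220.0) / 53870 = 1275000/53870 = 23.67 mg/L.
Travel time t = 15·1000 / 1.2 = 12500 s = 3.472 h.
After decay, C = 23.67 × e^(−kt) = 23.67 × 0.7169 = 16.97 mg/L.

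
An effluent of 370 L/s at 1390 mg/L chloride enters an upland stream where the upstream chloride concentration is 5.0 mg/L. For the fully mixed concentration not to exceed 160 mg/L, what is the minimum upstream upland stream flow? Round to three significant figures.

2940 L/s

Set C_mix = 160: (Q·5.000 + 370.0·1390) / (Q + 370.0) = 160
→ Q = 370.0·(1390 − 160)/(160 − 5.000) = 2936 L/s.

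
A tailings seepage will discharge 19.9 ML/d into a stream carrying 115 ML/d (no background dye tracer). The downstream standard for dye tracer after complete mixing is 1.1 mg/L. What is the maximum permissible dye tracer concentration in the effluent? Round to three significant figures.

At the limit, (Qr·Cr + Qe·Cₑ)/(Qr + Qe) = 1.1:
Cₑ = (134.9·1.1 − 115.0·0) / 19.90 = 7.457 mg/L.

7.46 mg/L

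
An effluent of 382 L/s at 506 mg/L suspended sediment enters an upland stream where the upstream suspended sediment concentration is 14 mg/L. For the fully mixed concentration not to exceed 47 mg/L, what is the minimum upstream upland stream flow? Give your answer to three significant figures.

5310 L/s

Set C_mix = 47: (Q·14.00 + 382.0·506.0) / (Q + 382.0) = 47
→ Q = 382.0·(506.0 − 47)/(47 − 14.00) = 5313 L/s.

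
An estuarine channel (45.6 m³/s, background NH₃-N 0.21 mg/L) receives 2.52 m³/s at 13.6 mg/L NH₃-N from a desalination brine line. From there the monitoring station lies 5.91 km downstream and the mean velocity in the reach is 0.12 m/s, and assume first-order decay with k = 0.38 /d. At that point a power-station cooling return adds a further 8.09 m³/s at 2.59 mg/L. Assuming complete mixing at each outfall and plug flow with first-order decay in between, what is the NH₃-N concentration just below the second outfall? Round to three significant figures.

1.00 mg/L

After mixing, C = (45.60·0.2100 + 2.520·13.60) / 48.12 = 43.85/48.12 = 0.9112 mg/L; combined flow 48.12 m³/s.
Travel time t = 5.91·1000 / 0.12 = 49250 s = 13.68 h.
After decay, C = 0.9112 × e^(−kt) = 0.9112 × 0.8052 = 0.7338 mg/L.
Second outfall: C = (48.12·0.7338 + 8.090·2.590)/56.21 = 1.001 mg/L.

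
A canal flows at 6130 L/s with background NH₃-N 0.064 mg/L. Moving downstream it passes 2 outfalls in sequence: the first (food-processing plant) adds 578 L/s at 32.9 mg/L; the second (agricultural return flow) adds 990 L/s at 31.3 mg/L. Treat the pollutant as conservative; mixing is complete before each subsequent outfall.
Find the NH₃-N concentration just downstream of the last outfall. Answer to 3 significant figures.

6.55 mg/L

Outfall 1: combined Q = 6708 L/s; C = (6130·0.06400 + 578.0·32.90)/6708 = 2.893 mg/L.
Outfall 2: combined Q = 7698 L/s; C = (6708·2.893 + 990.0·31.30)/7698 = 6.547 mg/L.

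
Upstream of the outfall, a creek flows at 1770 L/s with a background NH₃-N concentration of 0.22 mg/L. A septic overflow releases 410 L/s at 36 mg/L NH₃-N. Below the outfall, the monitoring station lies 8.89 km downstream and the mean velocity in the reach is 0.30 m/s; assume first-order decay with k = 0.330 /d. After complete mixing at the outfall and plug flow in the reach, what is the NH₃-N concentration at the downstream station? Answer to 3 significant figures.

6.21 mg/L

Mass balance: C = (1770·0.2200 + 410.0·36.00) / 2180 = 15150/2180 = 6.949 mg/L.
Travel time t = 8.89·1000 / 0.30 = 29630 s = 8.231 h.
First-order decay: C = 6.949·exp(−k·t) = 6.949·0.8930 = 6.206 mg/L.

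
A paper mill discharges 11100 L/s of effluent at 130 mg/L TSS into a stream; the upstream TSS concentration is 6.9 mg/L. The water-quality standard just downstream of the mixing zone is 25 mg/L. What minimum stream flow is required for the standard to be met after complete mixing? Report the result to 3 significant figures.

Set C_mix = 25: (Q·6.900 + 11100·130.0) / (Q + 11100) = 25
→ Q = 11100·(130.0 − 25)/(25 − 6.900) = 64390 L/s.

64400 L/s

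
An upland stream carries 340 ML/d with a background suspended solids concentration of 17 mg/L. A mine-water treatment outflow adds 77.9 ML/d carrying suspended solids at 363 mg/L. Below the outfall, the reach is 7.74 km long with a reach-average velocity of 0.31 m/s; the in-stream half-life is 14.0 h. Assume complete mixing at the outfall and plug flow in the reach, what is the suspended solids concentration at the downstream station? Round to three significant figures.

Mass balance: C = (340.0·17.00 + 77.90·363.0) / 417.9 = 34060/417.9 = 81.50 mg/L.
Travel time t = 7.74·1000 / 0.31 = 24970 s = 6.935 h.
Half-life 14.0 h → k = ln 2 / 14.0 = 0.04951 h⁻¹ = 1.188 d⁻¹.
First-order decay: C = 81.50·exp(−k·t) = 81.50·0.7094 = 57.81 mg/L.

57.8 mg/L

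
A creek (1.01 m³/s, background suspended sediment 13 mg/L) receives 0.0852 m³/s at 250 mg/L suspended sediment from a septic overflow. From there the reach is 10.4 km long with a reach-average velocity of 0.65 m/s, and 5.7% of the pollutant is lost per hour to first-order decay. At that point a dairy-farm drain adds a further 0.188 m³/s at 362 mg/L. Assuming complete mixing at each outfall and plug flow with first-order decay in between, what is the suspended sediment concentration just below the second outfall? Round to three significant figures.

Conservation of mass: C = (1.010·13.00 + 0.08520·250.0) / 1.095 = 34.43/1.095 = 31.44 mg/L; combined flow 1.095 m³/s.
Travel time t = 10.4·1000 / 0.65 = 16000 s = 4.444 h.
5.7%/h lost → k = −ln(1 − 0.057) = 0.05869 h⁻¹.
Decay over the reach: 31.44·exp(−kt) = 31.44·0.7704 = 24.22 mg/L.
Second outfall: C = (1.095·24.22 + 0.1880·362.0)/1.283 = 73.71 mg/L.

73.7 mg/L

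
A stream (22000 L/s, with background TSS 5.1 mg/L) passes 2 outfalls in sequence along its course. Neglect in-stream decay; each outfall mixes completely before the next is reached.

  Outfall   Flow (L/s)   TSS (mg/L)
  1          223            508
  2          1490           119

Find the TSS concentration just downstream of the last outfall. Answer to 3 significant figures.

After outfall 1: Q = 22000 + 223.0 = 22220 L/s; C = (22000·5.100 + 223.0·508.0)/22220 = 10.15 mg/L.
After outfall 2: Q = 22220 + 1490 = 23710 L/s; C = (22220·10.15 + 1490·119.0)/23710 = 16.99 mg/L.

17.0 mg/L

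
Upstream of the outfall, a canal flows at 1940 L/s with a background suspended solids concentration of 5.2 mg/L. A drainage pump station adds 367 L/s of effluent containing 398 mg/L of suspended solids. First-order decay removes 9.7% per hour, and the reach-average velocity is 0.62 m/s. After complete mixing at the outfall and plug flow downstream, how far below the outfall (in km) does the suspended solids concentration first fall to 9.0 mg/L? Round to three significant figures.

44.1 km

Conservation of mass: C = (1940·5.200 + 367.0·398.0) / 2307 = 156200/2307 = 67.69 mg/L.
9.7%/h lost → k = −ln(1 − 0.097) = 0.1020 h⁻¹.
Set 67.69·exp(−k·t) = 9.0 → t = ln(67.69/9.0)/k = 71190 s = 19.77 h.
Distance = v·t = 0.62·71190 = 44140 m = 44.14 km.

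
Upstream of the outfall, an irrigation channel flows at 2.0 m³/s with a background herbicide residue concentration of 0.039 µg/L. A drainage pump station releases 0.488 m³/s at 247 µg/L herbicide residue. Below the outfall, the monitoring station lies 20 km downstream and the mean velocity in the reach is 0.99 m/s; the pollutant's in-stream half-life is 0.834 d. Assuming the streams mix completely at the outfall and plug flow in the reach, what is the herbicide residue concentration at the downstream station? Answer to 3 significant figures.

Mixed concentration C = ΣQC/ΣQ = (2.000·0.03900 + 0.4880·247.0) / 2.488 = 120.6/2.488 = 48.48 µg/L.
Travel time t = 20·1000 / 0.99 = 20200 s = 5.612 h.
Half-life 0.834 d → k = ln 2 / 0.834 = 0.8311 d⁻¹.
After decay, C = 48.48 × e^(−kt) = 48.48 × 0.8234 = 39.92 µg/L.

39.9 µg/L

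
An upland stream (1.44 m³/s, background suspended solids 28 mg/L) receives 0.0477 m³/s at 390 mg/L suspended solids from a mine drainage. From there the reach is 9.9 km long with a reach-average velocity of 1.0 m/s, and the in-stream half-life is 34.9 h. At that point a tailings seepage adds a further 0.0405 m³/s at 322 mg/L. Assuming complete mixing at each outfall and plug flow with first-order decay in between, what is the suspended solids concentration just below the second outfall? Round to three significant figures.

Mass balance: C = (1.440·28.00 + 0.04770·390.0) / 1.488 = 58.92/1.488 = 39.61 mg/L; combined flow 1.488 m³/s.
Travel time t = 9.9·1000 / 1.0 = 9900 s = 2.750 h.
Half-life 34.9 h → k = ln 2 / 34.9 = 0.01986 h⁻¹ = 0.4767 d⁻¹.
Applying C = C₀e^(−kt): 39.61 × 0.9468 = 37.50 mg/L.
At the second outfall, C = (1.488·37.50 + 0.04050·322.0) / (1.488 + 0.04050) = 45.04 mg/L.

45.0 mg/L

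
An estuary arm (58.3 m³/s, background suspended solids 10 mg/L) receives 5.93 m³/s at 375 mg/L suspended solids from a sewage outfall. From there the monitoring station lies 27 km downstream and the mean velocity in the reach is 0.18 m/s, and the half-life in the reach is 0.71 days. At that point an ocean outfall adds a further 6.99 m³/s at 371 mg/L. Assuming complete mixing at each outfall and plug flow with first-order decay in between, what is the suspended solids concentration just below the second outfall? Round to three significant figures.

43.6 mg/L

Mixed concentration C = ΣQC/ΣQ = (58.30·10.00 + 5.930·375.0) / 64.23 = 2807/64.23 = 43.70 mg/L; combined flow 64.23 m³/s.
Travel time t = 27·1000 / 0.18 = 150000 s = 41.67 h.
Half-life 0.71 d → k = ln 2 / 0.71 = 0.9763 d⁻¹.
Decay over the reach: 43.70·exp(−kt) = 43.70·0.1836 = 8.024 mg/L.
At the second outfall, C = (64.23·8.024 + 6.990·371.0) / (64.23 + 6.990) = 43.65 mg/L.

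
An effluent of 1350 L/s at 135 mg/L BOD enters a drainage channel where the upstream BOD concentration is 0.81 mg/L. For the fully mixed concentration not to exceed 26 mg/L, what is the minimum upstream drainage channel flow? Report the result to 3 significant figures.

5840 L/s

Set C_mix = 26: (Q·0.8100 + 1350·135.0) / (Q + 1350) = 26
→ Q = 1350·(135.0 − 26)/(26 − 0.8100) = 5842 L/s.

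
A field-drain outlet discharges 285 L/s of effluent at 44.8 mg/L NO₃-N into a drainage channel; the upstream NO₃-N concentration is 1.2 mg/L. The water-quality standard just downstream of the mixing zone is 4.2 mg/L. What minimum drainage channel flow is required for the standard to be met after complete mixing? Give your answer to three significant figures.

Set C_mix = 4.2: (Q·1.200 + 285.0·44.80) / (Q + 285.0) = 4.2
→ Q = 285.0·(44.80 − 4.2)/(4.2 − 1.200) = 3857 L/s.

3860 L/s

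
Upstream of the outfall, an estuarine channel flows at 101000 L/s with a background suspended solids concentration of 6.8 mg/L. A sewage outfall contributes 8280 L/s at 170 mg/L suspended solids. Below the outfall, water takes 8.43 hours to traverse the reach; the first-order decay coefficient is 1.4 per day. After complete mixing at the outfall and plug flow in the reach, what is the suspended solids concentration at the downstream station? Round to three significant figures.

11.7 mg/L

Flow-weighted average: C = (101000·6.800 + 8280·170.0) / 109300 = 2094000/109300 = 19.17 mg/L.
Decay over the reach: 19.17·exp(−kt) = 19.17·0.6116 = 11.72 mg/L.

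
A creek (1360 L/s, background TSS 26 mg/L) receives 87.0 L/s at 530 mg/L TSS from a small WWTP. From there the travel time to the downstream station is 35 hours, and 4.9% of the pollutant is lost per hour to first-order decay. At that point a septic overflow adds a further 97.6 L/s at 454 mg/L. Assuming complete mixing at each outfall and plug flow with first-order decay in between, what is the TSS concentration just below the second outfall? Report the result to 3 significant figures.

37.8 mg/L

Mass balance: C = (1360·26.00 + 87.00·530.0) / 1447 = 81470/1447 = 56.30 mg/L; combined flow 1447 L/s.
4.9%/h lost → k = −ln(1 − 0.049) = 0.05024 h⁻¹.
Applying C = C₀e^(−kt): 56.30 × 0.1723 = 9.702 mg/L.
Second outfall: C = (1447·9.702 + 97.60·454.0)/1545 = 37.78 mg/L.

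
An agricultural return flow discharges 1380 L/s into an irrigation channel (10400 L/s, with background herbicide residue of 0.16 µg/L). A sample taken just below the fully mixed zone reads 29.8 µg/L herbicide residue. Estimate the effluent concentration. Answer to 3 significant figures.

253 µg/L

Mass balance: 10400·0.1600 + 1380·Cₑ = 11780·29.80
→ Cₑ = (11780·29.80 − 10400·0.1600) / 1380 = 253.2 µg/L.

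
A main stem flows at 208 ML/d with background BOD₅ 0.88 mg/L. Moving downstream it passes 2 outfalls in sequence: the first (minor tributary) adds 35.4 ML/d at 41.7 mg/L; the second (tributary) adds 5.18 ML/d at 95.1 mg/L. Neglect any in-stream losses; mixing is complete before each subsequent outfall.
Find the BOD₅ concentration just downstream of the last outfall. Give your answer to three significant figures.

8.66 mg/L

Outfall 1: combined Q = 243.4 ML/d; C = (208.0·0.8800 + 35.40·41.70)/243.4 = 6.817 mg/L.
Outfall 2: combined Q = 248.6 ML/d; C = (243.4·6.817 + 5.180·95.10)/248.6 = 8.657 mg/L.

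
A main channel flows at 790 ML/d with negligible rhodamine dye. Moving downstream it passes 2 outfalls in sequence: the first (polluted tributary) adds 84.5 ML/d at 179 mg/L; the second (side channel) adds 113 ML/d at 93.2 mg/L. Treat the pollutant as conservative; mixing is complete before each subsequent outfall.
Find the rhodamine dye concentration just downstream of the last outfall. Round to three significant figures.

After outfall 1: Q = 790.0 + 84.50 = 874.5 ML/d; C = (790.0·0 + 84.50·179.0)/874.5 = 17.30 mg/L.
After outfall 2: Q = 874.5 + 113.0 = 987.5 ML/d; C = (874.5·17.30 + 113.0·93.20)/987.5 = 25.98 mg/L.

26.0 mg/L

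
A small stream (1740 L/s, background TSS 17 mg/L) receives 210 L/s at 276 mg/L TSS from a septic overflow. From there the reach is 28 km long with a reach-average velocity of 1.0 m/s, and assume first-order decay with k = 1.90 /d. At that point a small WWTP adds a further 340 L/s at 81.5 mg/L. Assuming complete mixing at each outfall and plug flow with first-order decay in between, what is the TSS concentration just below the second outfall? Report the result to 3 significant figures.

32.8 mg/L

Mixed concentration C = ΣQC/ΣQ = (1740·17.00 + 210.0·276.0) / 1950 = 87540/1950 = 44.89 mg/L; combined flow 1950 L/s.
Travel time t = 28·1000 / 1.0 = 28000 s = 7.778 h.
After decay, C = 44.89 × e^(−kt) = 44.89 × 0.5402 = 24.25 mg/L.
Second outfall: C = (1950·24.25 + 340.0·81.50)/2290 = 32.75 mg/L.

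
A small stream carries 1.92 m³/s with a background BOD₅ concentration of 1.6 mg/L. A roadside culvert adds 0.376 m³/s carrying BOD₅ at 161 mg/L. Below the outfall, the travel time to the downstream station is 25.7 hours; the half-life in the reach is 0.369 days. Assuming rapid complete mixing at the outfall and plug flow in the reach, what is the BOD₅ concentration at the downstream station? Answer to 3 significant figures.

3.71 mg/L

Mixed concentration C = ΣQC/ΣQ = (1.920·1.600 + 0.3760·161.0) / 2.296 = 63.61/2.296 = 27.70 mg/L.
Half-life 0.369 d → k = ln 2 / 0.369 = 1.878 d⁻¹.
After decay, C = 27.70 × e^(−kt) = 27.70 × 0.1338 = 3.706 mg/L.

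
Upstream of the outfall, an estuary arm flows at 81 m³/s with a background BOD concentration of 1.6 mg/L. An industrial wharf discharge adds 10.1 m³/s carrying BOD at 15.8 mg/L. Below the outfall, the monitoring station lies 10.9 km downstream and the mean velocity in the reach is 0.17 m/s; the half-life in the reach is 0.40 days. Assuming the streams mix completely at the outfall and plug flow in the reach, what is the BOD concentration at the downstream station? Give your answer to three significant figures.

0.877 mg/L

Conservation of mass: C = (81.00·1.600 + 10.10·15.80) / 91.10 = 289.2/91.10 = 3.174 mg/L.
Travel time t = 10.9·1000 / 0.17 = 64120 s = 17.81 h.
Half-life 0.40 d → k = ln 2 / 0.40 = 1.733 d⁻¹.
First-order decay: C = 3.174·exp(−k·t) = 3.174·0.2764 = 0.8773 mg/L.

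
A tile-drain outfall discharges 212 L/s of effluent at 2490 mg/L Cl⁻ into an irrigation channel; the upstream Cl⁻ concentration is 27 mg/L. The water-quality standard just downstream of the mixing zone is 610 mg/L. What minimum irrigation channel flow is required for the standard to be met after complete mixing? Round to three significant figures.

Set C_mix = 610: (Q·27.00 + 212.0·2490) / (Q + 212.0) = 610
→ Q = 212.0·(2490 − 610)/(610 − 27.00) = 683.6 L/s.

684 L/s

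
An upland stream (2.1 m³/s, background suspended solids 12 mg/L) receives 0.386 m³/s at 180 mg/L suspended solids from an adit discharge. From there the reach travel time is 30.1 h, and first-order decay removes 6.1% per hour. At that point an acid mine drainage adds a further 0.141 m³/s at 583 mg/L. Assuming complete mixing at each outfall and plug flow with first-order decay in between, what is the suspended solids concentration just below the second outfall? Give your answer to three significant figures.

Mixed concentration C = ΣQC/ΣQ = (2.100·12.00 + 0.3860·180.0) / 2.486 = 94.68/2.486 = 38.09 mg/L; combined flow 2.486 m³/s.
6.1%/h lost → k = −ln(1 − 0.061) = 0.06294 h⁻¹.
Decay over the reach: 38.09·exp(−kt) = 38.09·0.1504 = 5.728 mg/L.
At the second outfall, C = (2.486·5.728 + 0.1410·583.0) / (2.486 + 0.1410) = 36.71 mg/L.

36.7 mg/L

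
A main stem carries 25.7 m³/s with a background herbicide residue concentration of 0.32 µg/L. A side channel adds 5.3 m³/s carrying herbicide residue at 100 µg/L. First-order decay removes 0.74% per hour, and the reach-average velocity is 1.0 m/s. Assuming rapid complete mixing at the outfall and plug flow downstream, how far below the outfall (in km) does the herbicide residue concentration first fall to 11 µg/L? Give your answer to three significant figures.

221 km

Mass balance: C = (25.70·0.3200 + 5.300·100.0) / 31.00 = 538.2/31.00 = 17.36 µg/L.
0.74%/h lost → k = −ln(1 − 0.0074) = 0.007428 h⁻¹.
Set 17.36·exp(−k·t) = 11 → t = ln(17.36/11)/k = 221200 s = 61.45 h.
Distance = v·t = 1.0·221200 = 221200 m = 221.2 km.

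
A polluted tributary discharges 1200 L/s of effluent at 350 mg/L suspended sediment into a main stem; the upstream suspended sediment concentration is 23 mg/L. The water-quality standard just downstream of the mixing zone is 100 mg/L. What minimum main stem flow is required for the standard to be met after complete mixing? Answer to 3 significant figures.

3900 L/s

Set C_mix = 100: (Q·23.00 + 1200·350.0) / (Q + 1200) = 100
→ Q = 1200·(350.0 − 100)/(100 − 23.00) = 3896 L/s.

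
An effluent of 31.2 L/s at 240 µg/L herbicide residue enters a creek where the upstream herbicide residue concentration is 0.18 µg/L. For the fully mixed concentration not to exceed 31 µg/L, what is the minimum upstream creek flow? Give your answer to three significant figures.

212 L/s

Set C_mix = 31: (Q·0.1800 + 31.20·240.0) / (Q + 31.20) = 31
→ Q = 31.20·(240.0 − 31)/(31 − 0.1800) = 211.6 L/s.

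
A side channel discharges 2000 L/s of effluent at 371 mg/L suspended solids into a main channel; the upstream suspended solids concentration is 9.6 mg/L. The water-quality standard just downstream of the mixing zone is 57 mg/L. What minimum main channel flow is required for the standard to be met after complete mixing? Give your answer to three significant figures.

Set C_mix = 57: (Q·9.600 + 2000·371.0) / (Q + 2000) = 57
→ Q = 2000·(371.0 − 57)/(57 − 9.600) = 13250 L/s.

13200 L/s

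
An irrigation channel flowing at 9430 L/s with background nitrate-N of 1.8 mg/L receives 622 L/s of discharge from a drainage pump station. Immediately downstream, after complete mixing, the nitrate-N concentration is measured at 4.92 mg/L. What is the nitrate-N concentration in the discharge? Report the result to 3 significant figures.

52.2 mg/L

Mass balance: 9430·1.800 + 622.0·Cₑ = 10050·4.920
→ Cₑ = (10050·4.920 − 9430·1.800) / 622.0 = 52.22 mg/L.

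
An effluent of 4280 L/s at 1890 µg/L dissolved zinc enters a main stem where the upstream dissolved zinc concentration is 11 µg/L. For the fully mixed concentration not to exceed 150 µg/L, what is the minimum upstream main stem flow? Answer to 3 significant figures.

53600 L/s

Set C_mix = 150: (Q·11.00 + 4280·1890) / (Q + 4280) = 150
→ Q = 4280·(1890 − 150)/(150 − 11.00) = 53580 L/s.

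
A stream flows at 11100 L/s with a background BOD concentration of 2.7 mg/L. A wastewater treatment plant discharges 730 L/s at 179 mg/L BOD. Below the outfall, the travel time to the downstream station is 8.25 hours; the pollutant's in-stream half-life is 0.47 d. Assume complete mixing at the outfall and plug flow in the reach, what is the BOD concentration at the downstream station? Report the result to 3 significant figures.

Mass balance: C = (11100·2.700 + 730.0·179.0) / 11830 = 160600/11830 = 13.58 mg/L.
Half-life 0.47 d → k = ln 2 / 0.47 = 1.475 d⁻¹.
First-order decay: C = 13.58·exp(−k·t) = 13.58·0.6023 = 8.179 mg/L.

8.18 mg/L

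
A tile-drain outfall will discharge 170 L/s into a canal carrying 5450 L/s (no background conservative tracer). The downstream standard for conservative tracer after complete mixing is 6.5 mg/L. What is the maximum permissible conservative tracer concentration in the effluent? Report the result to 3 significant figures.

At the limit, (Qr·Cr + Qe·Cₑ)/(Qr + Qe) = 6.5:
Cₑ = (5620·6.5 − 5450·0) / 170.0 = 214.9 mg/L.

215 mg/L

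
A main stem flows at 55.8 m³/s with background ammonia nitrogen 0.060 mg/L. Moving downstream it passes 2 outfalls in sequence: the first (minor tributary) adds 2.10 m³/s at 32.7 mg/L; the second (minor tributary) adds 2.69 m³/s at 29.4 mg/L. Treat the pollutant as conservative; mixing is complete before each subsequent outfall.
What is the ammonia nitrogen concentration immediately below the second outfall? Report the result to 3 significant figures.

Outfall 1: combined Q = 57.90 m³/s; C = (55.80·0.06000 + 2.100·32.70)/57.90 = 1.244 mg/L.
Outfall 2: combined Q = 60.59 m³/s; C = (57.90·1.244 + 2.690·29.40)/60.59 = 2.494 mg/L.

2.49 mg/L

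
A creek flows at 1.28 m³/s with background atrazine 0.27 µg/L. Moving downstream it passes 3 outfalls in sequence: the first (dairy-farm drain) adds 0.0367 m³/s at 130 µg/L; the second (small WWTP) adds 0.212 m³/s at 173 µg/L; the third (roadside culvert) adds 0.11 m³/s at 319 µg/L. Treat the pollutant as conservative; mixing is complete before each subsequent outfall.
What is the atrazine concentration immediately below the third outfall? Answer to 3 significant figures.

46.9 µg/L

Outfall 1: combined Q = 1.317 m³/s; C = (1.280·0.2700 + 0.03670·130.0)/1.317 = 3.886 µg/L.
Outfall 2: combined Q = 1.529 m³/s; C = (1.317·3.886 + 0.2120·173.0)/1.529 = 27.34 µg/L.
Outfall 3: combined Q = 1.639 m³/s; C = (1.529·27.34 + 0.1100·319.0)/1.639 = 46.92 µg/L.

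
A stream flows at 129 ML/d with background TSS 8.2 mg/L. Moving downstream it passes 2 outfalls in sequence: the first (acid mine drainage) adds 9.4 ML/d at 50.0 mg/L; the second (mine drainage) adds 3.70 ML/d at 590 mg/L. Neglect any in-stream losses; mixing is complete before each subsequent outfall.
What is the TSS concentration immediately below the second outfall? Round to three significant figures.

26.1 mg/L

Below outfall 1: Q → 138.4 ML/d, C = (129.0·8.200 + 9.400·50.00)/138.4 = 11.04 mg/L.
Below outfall 2: Q → 142.1 ML/d, C = (138.4·11.04 + 3.700·590.0)/142.1 = 26.11 mg/L.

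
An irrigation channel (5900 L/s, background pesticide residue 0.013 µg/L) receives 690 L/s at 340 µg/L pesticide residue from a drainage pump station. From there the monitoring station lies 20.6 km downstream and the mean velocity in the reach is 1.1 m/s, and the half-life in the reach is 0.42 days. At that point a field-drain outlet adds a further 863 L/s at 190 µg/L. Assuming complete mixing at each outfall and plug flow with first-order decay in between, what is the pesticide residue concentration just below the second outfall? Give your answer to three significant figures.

44.0 µg/L

Mass balance: C = (5900·0.01300 + 690.0·340.0) / 6590 = 234700/6590 = 35.61 µg/L; combined flow 6590 L/s.
Travel time t = 20.6·1000 / 1.1 = 18730 s = 5.202 h.
Half-life 0.42 d → k = ln 2 / 0.42 = 1.650 d⁻¹.
After decay, C = 35.61 × e^(−kt) = 35.61 × 0.6993 = 24.90 µg/L.
At the second outfall, C = (6590·24.90 + 863.0·190.0) / (6590 + 863.0) = 44.02 µg/L.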